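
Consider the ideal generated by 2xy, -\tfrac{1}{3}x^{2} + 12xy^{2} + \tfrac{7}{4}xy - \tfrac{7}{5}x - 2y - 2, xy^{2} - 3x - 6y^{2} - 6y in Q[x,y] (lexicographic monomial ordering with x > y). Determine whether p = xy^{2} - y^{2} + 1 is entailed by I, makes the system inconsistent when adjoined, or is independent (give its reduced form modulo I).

xy^{2} - y^{2} + 1 lies in I (it reduces to 0).

First compute the reduced Gröbner basis of I by Buchberger's algorithm.
f_1 = 2xy, LT = xy.
f_2 = -\tfrac{1}{3}x^{2} + 12xy^{2} + \tfrac{7}{4}xy - \tfrac{7}{5}x - 2y - 2, LT = x^{2}.
f_3 = xy^{2} - 3x - 6y^{2} - 6y, LT = xy^{2}.

S(f_1,f_2): lcm = x^{2}y. S = 36xy^{3} + \tfrac{21}{4}xy^{2} - \tfrac{21}{5}xy - 6y^{2} - 6y.
  reduce S modulo (f_1, f_2, f_3):
  remainder -6y^{2} - 6y ≠ 0; add h_4 = -6y^{2} - 6y to the basis.

S(f_1,f_3): lcm = xy^{2}. S = 3x + 6y^{2} + 6y.
  reduce S modulo (f_1, f_2, f_3, h_4):
  remainder 3x ≠ 0; add h_5 = 3x to the basis.

S(f_2,f_3): lcm = x^{2}y^{2}. S = 3x^{2} - 36xy^{4} - \tfrac{21}{4}xy^{3} + \tfrac{51}{5}xy^{2} + 6xy + 6y^{3} + 6y^{2}.
  reduce S modulo (f_1, f_2, f_3, h_4, h_5):
  remainder -18y - 18 ≠ 0; add h_6 = -18y - 18 to the basis.

The other S-polynomials (S(f_1,h_4), S(f_2,h_4), S(f_3,h_4), S(f_1,h_5), S(f_2,h_5), S(f_3,h_5), S(h_4,h_5), S(f_1,h_6), S(f_2,h_6), S(f_3,h_6), S(h_4,h_6), S(h_5,h_6)) all reduce to 0 modulo the current basis, so we have a Gröbner basis.
Inter-reduce: drop elements whose leading term is divisible by another's, tail-reduce, and make monic.
Reduced Gröbner basis: {x, y + 1}.
Label its elements g_1 = x, g_2 = y + 1.

Reduce p = xy^{2} - y^{2} + 1 modulo G:
  leading term xy^{2}: subtract (y^{2})·g_1 from xy^{2} - y^{2} + 1 → -y^{2} + 1
  leading term y^{2}: subtract (-y)·g_2 from -y^{2} + 1 → y + 1
  leading term y: subtract (1)·g_2 from y + 1 → 0
  normal form = 0.
Since the normal form is 0, p ∈ I.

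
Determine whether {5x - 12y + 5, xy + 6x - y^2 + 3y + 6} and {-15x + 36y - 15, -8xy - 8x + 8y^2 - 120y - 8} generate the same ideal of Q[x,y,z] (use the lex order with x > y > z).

Equality of ideals is decidable: compute both reduced Gröbner bases (unique for the ordering) and check whether they agree.
Buchberger on the first generating set:
f_1 = 5x - 12y + 5, LT = x.
f_2 = xy + 6x - y^2 + 3y + 6, LT = xy.

S(f_1,f_2): lcm = xy. S = -6x - 7/5y^2 - 2y - 6.
  leading term x: subtract (-6/5)·f_1 from -6x - 7/5y^2 - 2y - 6 → -7/5y^2 - 82/5y
  leading term y^2: no divisor's leading term divides it; move -7/5y^2 to the remainder.
  leading term y: no divisor's leading term divides it; move -82/5y to the remainder.
  remainder -7/5y^2 - 82/5y ≠ 0; add g_3 = -7/5y^2 - 82/5y to the basis.

The other S-polynomials (S(f_1,g_3), S(f_2,g_3)) all reduce to 0 modulo the current basis, so we have a Gröbner basis.
Inter-reduce: drop elements whose leading term is divisible by another's, tail-reduce, and make monic.
Reduced Gröbner basis: {x - 12/5y + 1, y^2 + 82/7y}.

Buchberger on the second generating set:
h_1 = -15x + 36y - 15, LT = x.
h_2 = -8xy - 8x + 8y^2 - 120y - 8, LT = xy.

S(h_1,h_2): lcm = xy. S = -x - 7/5y^2 - 14y - 1.
  leading term x: subtract (1/15)·h_1 from -x - 7/5y^2 - 14y - 1 → -7/5y^2 - 82/5y
  leading term y^2: no divisor's leading term divides it; move -7/5y^2 to the remainder.
  leading term y: no divisor's leading term divides it; move -82/5y to the remainder.
  remainder -7/5y^2 - 82/5y ≠ 0; add k_3 = -7/5y^2 - 82/5y to the basis.

The other S-polynomials (S(h_1,k_3), S(h_2,k_3)) all reduce to 0 modulo the current basis, so we have a Gröbner basis.
Inter-reduce: drop elements whose leading term is divisible by another's, tail-reduce, and make monic.
Reduced Gröbner basis: {x - 12/5y + 1, y^2 + 82/7y}.

Same reduced basis, so the two generating sets span the same ideal.

Yes, the ideals are equal.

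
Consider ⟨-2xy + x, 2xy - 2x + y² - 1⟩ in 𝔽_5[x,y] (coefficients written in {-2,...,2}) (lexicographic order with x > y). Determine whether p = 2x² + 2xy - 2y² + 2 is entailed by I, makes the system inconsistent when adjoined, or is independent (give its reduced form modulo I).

2x² + 2xy - 2y² + 2 lies in I (it reduces to 0).

First compute the reduced Gröbner basis of I by Buchberger's algorithm.
f_1 = -2xy + x, LT = xy.
f_2 = 2xy - 2x + y² - 1, LT = xy.

S(f_1,f_2): lcm = xy. S = -2x + 2y² - 2.
  leading term x: no divisor's leading term divides it; move -2x to the remainder.
  leading term y²: no divisor's leading term divides it; move 2y² to the remainder.
  leading term 1: no divisor's leading term divides it; move -2 to the remainder.
  remainder -2x + 2y² - 2 ≠ 0; add h_3 = -2x + 2y² - 2 to the basis.

S(f_1,h_3): lcm = xy. S = 2x + y³ - y.
  leading term x: subtract (-1)·h_3 from 2x + y³ - y → y³ + 2y² - y - 2
  leading term y³: no divisor's leading term divides it; move y³ to the remainder.
  leading term y²: no divisor's leading term divides it; move 2y² to the remainder.
  leading term y: no divisor's leading term divides it; move -y to the remainder.
  leading term 1: no divisor's leading term divides it; move -2 to the remainder.
  remainder y³ + 2y² - y - 2 ≠ 0; add h_4 = y³ + 2y² - y - 2 to the basis.

The other S-polynomials (S(f_2,h_3), S(f_1,h_4), S(f_2,h_4), S(h_3,h_4)) all reduce to 0 modulo the current basis, so we have a Gröbner basis.
Inter-reduce: drop elements whose leading term is divisible by another's, tail-reduce, and make monic.
Reduced Gröbner basis: {x - y² + 1, y³ + 2y² - y - 2}.
Label its elements g_1 = x - y² + 1, g_2 = y³ + 2y² - y - 2.

Reduce p = 2x² + 2xy - 2y² + 2 modulo G:
  leading term x²: subtract (2x)·g_1 from 2x² + 2xy - 2y² + 2 → 2xy² + 2xy - 2x - 2y² + 2
  leading term xy²: subtract (2y²)·g_1 from 2xy² + 2xy - 2x - 2y² + 2 → 2xy - 2x + 2y⁴ + y² + 2
  leading term xy: subtract (2y)·g_1 from 2xy - 2x + 2y⁴ + y² + 2 → -2x + 2y⁴ + 2y³ + y² - 2y + 2
  leading term x: subtract (-2)·g_1 from -2x + 2y⁴ + 2y³ + y² - 2y + 2 → 2y⁴ + 2y³ - y² - 2y - 1
  leading term y⁴: subtract (2y)·g_2 from 2y⁴ + 2y³ - y² - 2y - 1 → -2y³ + y² + 2y - 1
  leading term y³: subtract (-2)·g_2 from -2y³ + y² + 2y - 1 → 0
  normal form = 0.
Since the normal form is 0, p ∈ I.

Ideal membership is decidable via reduction modulo a Gröbner basis.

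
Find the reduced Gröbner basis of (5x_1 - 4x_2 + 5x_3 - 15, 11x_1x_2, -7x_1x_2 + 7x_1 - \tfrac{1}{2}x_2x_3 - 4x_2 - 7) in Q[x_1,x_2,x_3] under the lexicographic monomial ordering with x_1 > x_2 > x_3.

f_1 = 5x_1 - 4x_2 + 5x_3 - 15, LT = x_1.
f_2 = 11x_1x_2, LT = x_1x_2.
f_3 = -7x_1x_2 + 7x_1 - \tfrac{1}{2}x_2x_3 - 4x_2 - 7, LT = x_1x_2.

S(f_1,f_2): lcm = x_1x_2. S = -\tfrac{4}{5}x_2^{2} + x_2x_3 - 3x_2.
  leading term x_2^{2}: no divisor's leading term divides it; move -\tfrac{4}{5}x_2^{2} to the remainder.
  leading term x_2x_3: no divisor's leading term divides it; move x_2x_3 to the remainder.
  leading term x_2: no divisor's leading term divides it; move -3x_2 to the remainder.
  remainder -\tfrac{4}{5}x_2^{2} + x_2x_3 - 3x_2 ≠ 0; add g_4 = -\tfrac{4}{5}x_2^{2} + x_2x_3 - 3x_2 to the basis.

S(f_1,f_3): lcm = x_1x_2. S = x_1 - \tfrac{4}{5}x_2^{2} + \tfrac{13}{14}x_2x_3 - \tfrac{25}{7}x_2 - 1.
  leading term x_1: subtract (\tfrac{1}{5})·f_1 from x_1 - \tfrac{4}{5}x_2^{2} + \tfrac{13}{14}x_2x_3 - \tfrac{25}{7}x_2 - 1 → -\tfrac{4}{5}x_2^{2} + \tfrac{13}{14}x_2x_3 - \tfrac{97}{35}x_2 - x_3 + 2
  leading term x_2^{2}: subtract (1)·g_4 from -\tfrac{4}{5}x_2^{2} + \tfrac{13}{14}x_2x_3 - \tfrac{97}{35}x_2 - x_3 + 2 → -\tfrac{1}{14}x_2x_3 + \tfrac{8}{35}x_2 - x_3 + 2
  leading term x_2x_3: no divisor's leading term divides it; move -\tfrac{1}{14}x_2x_3 to the remainder.
  leading term x_2: no divisor's leading term divides it; move \tfrac{8}{35}x_2 to the remainder.
  leading term x_3: no divisor's leading term divides it; move -x_3 to the remainder.
  leading term 1: no divisor's leading term divides it; move 2 to the remainder.
  remainder -\tfrac{1}{14}x_2x_3 + \tfrac{8}{35}x_2 - x_3 + 2 ≠ 0; add g_5 = -\tfrac{1}{14}x_2x_3 + \tfrac{8}{35}x_2 - x_3 + 2 to the basis.

S(f_3,g_4): lcm = x_1x_2^{2}. S = \tfrac{5}{4}x_1x_2x_3 - \tfrac{19}{4}x_1x_2 + \tfrac{1}{14}x_2^{2}x_3 + \tfrac{4}{7}x_2^{2} + x_2.
  leading term x_1x_2x_3: subtract (\tfrac{1}{4}x_2x_3)·f_1 from \tfrac{5}{4}x_1x_2x_3 - \tfrac{19}{4}x_1x_2 + \tfrac{1}{14}x_2^{2}x_3 + \tfrac{4}{7}x_2^{2} + x_2 → -\tfrac{19}{4}x_1x_2 + \tfrac{15}{14}x_2^{2}x_3 + \tfrac{4}{7}x_2^{2} - \tfrac{5}{4}x_2x_3^{2} + \tfrac{15}{4}x_2x_3 + x_2
  leading term x_1x_2: subtract (-\tfrac{19}{20}x_2)·f_1 from -\tfrac{19}{4}x_1x_2 + \tfrac{15}{14}x_2^{2}x_3 + \tfrac{4}{7}x_2^{2} - \tfrac{5}{4}x_2x_3^{2} + \tfrac{15}{4}x_2x_3 + x_2 → \tfrac{15}{14}x_2^{2}x_3 - \tfrac{113}{35}x_2^{2} - \tfrac{5}{4}x_2x_3^{2} + \tfrac{17}{2}x_2x_3 - \tfrac{53}{4}x_2
  leading term x_2^{2}x_3: subtract (-\tfrac{75}{56}x_3)·g_4 from \tfrac{15}{14}x_2^{2}x_3 - \tfrac{113}{35}x_2^{2} - \tfrac{5}{4}x_2x_3^{2} + \tfrac{17}{2}x_2x_3 - \tfrac{53}{4}x_2 → -\tfrac{113}{35}x_2^{2} + \tfrac{5}{56}x_2x_3^{2} + \tfrac{251}{56}x_2x_3 - \tfrac{53}{4}x_2
  leading term x_2^{2}: subtract (\tfrac{113}{28})·g_4 from -\tfrac{113}{35}x_2^{2} + \tfrac{5}{56}x_2x_3^{2} + \tfrac{251}{56}x_2x_3 - \tfrac{53}{4}x_2 → \tfrac{5}{56}x_2x_3^{2} + \tfrac{25}{56}x_2x_3 - \tfrac{8}{7}x_2
  leading term x_2x_3^{2}: subtract (-\tfrac{5}{4}x_3)·g_5 from \tfrac{5}{56}x_2x_3^{2} + \tfrac{25}{56}x_2x_3 - \tfrac{8}{7}x_2 → \tfrac{41}{56}x_2x_3 - \tfrac{8}{7}x_2 - \tfrac{5}{4}x_3^{2} + \tfrac{5}{2}x_3
  leading term x_2x_3: subtract (-\tfrac{41}{4})·g_5 from \tfrac{41}{56}x_2x_3 - \tfrac{8}{7}x_2 - \tfrac{5}{4}x_3^{2} + \tfrac{5}{2}x_3 → \tfrac{6}{5}x_2 - \tfrac{5}{4}x_3^{2} - \tfrac{31}{4}x_3 + \tfrac{41}{2}
  leading term x_2: no divisor's leading term divides it; move \tfrac{6}{5}x_2 to the remainder.
  leading term x_3^{2}: no divisor's leading term divides it; move -\tfrac{5}{4}x_3^{2} to the remainder.
  leading term x_3: no divisor's leading term divides it; move -\tfrac{31}{4}x_3 to the remainder.
  leading term 1: no divisor's leading term divides it; move \tfrac{41}{2} to the remainder.
  remainder \tfrac{6}{5}x_2 - \tfrac{5}{4}x_3^{2} - \tfrac{31}{4}x_3 + \tfrac{41}{2} ≠ 0; add g_6 = \tfrac{6}{5}x_2 - \tfrac{5}{4}x_3^{2} - \tfrac{31}{4}x_3 + \tfrac{41}{2} to the basis.

S(f_2,g_6): lcm = x_1x_2. S = \tfrac{25}{24}x_1x_3^{2} + \tfrac{155}{24}x_1x_3 - \tfrac{205}{12}x_1.
  leading term x_1x_3^{2}: subtract (\tfrac{5}{24}x_3^{2})·f_1 from \tfrac{25}{24}x_1x_3^{2} + \tfrac{155}{24}x_1x_3 - \tfrac{205}{12}x_1 → \tfrac{155}{24}x_1x_3 - \tfrac{205}{12}x_1 + \tfrac{5}{6}x_2x_3^{2} - \tfrac{25}{24}x_3^{3} + \tfrac{25}{8}x_3^{2}
  leading term x_1x_3: subtract (\tfrac{31}{24}x_3)·f_1 from \tfrac{155}{24}x_1x_3 - \tfrac{205}{12}x_1 + \tfrac{5}{6}x_2x_3^{2} - \tfrac{25}{24}x_3^{3} + \tfrac{25}{8}x_3^{2} → -\tfrac{205}{12}x_1 + \tfrac{5}{6}x_2x_3^{2} + \tfrac{31}{6}x_2x_3 - \tfrac{25}{24}x_3^{3} - \tfrac{10}{3}x_3^{2} + \tfrac{155}{8}x_3
  leading term x_1: subtract (-\tfrac{41}{12})·f_1 from -\tfrac{205}{12}x_1 + \tfrac{5}{6}x_2x_3^{2} + \tfrac{31}{6}x_2x_3 - \tfrac{25}{24}x_3^{3} - \tfrac{10}{3}x_3^{2} + \tfrac{155}{8}x_3 → \tfrac{5}{6}x_2x_3^{2} + \tfrac{31}{6}x_2x_3 - \tfrac{41}{3}x_2 - \tfrac{25}{24}x_3^{3} - \tfrac{10}{3}x_3^{2} + \tfrac{875}{24}x_3 - \tfrac{205}{4}
  leading term x_2x_3^{2}: subtract (-\tfrac{35}{3}x_3)·g_5 from \tfrac{5}{6}x_2x_3^{2} + \tfrac{31}{6}x_2x_3 - \tfrac{41}{3}x_2 - \tfrac{25}{24}x_3^{3} - \tfrac{10}{3}x_3^{2} + \tfrac{875}{24}x_3 - \tfrac{205}{4} → \tfrac{47}{6}x_2x_3 - \tfrac{41}{3}x_2 - \tfrac{25}{24}x_3^{3} - 15x_3^{2} + \tfrac{1435}{24}x_3 - \tfrac{205}{4}
  leading term x_2x_3: subtract (-\tfrac{329}{3})·g_5 from \tfrac{47}{6}x_2x_3 - \tfrac{41}{3}x_2 - \tfrac{25}{24}x_3^{3} - 15x_3^{2} + \tfrac{1435}{24}x_3 - \tfrac{205}{4} → \tfrac{57}{5}x_2 - \tfrac{25}{24}x_3^{3} - 15x_3^{2} - \tfrac{399}{8}x_3 + \tfrac{2017}{12}
  leading term x_2: subtract (\tfrac{19}{2})·g_6 from \tfrac{57}{5}x_2 - \tfrac{25}{24}x_3^{3} - 15x_3^{2} - \tfrac{399}{8}x_3 + \tfrac{2017}{12} → -\tfrac{25}{24}x_3^{3} - \tfrac{25}{8}x_3^{2} + \tfrac{95}{4}x_3 - \tfrac{80}{3}
  leading term x_3^{3}: no divisor's leading term divides it; move -\tfrac{25}{24}x_3^{3} to the remainder.
  leading term x_3^{2}: no divisor's leading term divides it; move -\tfrac{25}{8}x_3^{2} to the remainder.
  leading term x_3: no divisor's leading term divides it; move \tfrac{95}{4}x_3 to the remainder.
  leading term 1: no divisor's leading term divides it; move -\tfrac{80}{3} to the remainder.
  remainder -\tfrac{25}{24}x_3^{3} - \tfrac{25}{8}x_3^{2} + \tfrac{95}{4}x_3 - \tfrac{80}{3} ≠ 0; add g_7 = -\tfrac{25}{24}x_3^{3} - \tfrac{25}{8}x_3^{2} + \tfrac{95}{4}x_3 - \tfrac{80}{3} to the basis.

The other S-polynomials (S(f_2,f_3), S(f_1,g_4), S(f_2,g_4), S(f_1,g_5), S(f_2,g_5), S(f_3,g_5), S(g_4,g_5), S(f_1,g_6), S(f_3,g_6), S(g_4,g_6), S(g_5,g_6), S(f_1,g_7), S(f_2,g_7), S(f_3,g_7), S(g_4,g_7), S(g_5,g_7), S(g_6,g_7)) all reduce to 0 modulo the current basis, so we have a Gröbner basis.
Inter-reduce: drop elements whose leading term is divisible by another's, tail-reduce, and make monic.

G = {x_1 - \tfrac{5}{6}x_3^{2} - \tfrac{25}{6}x_3 + \tfrac{32}{3}, x_2 - \tfrac{25}{24}x_3^{2} - \tfrac{155}{24}x_3 + \tfrac{205}{12}, x_3^{3} + 3x_3^{2} - \tfrac{114}{5}x_3 + \tfrac{128}{5}}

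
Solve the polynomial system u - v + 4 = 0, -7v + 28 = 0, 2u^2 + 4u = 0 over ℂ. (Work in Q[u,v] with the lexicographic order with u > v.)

Compute a lex Gröbner basis by Buchberger's algorithm.
f_1 = u - v + 4, LT = u.
f_2 = -7v + 28, LT = v.
f_3 = 2u^2 + 4u, LT = u^2.

The S-polynomials (S(f_1,f_2), S(f_1,f_3), S(f_2,f_3)) all reduce to 0 modulo the current basis, so we have a Gröbner basis.
Inter-reduce: drop elements whose leading term is divisible by another's, tail-reduce, and make monic.
Reduced Gröbner basis: {u, v - 4}.

Elimination: the polynomial v - 4 lies in the elimination ideal for v, so v ∈ {4}. For each such v, the remaining basis elements (now univariate) give the rest of the solution.
  v = 4: the earlier basis element becomes u = 0, giving u = 0 — point (0, 4).

{(0, 4)}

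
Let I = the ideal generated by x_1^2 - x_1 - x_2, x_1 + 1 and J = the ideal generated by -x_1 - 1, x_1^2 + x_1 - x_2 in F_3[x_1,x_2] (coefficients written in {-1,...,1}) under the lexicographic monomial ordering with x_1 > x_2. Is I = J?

Two ideals are equal iff their reduced Gröbner bases coincide (the reduced basis is unique for a fixed ordering).
Buchberger on the first generating set:
f_1 = x_1^2 - x_1 - x_2, LT = x_1^2.
f_2 = x_1 + 1, LT = x_1.

S(f_1,f_2): lcm = x_1^2. S = x_1 - x_2.
  leading term x_1: subtract (1)·f_2 from x_1 - x_2 → -x_2 - 1
  leading term x_2: no divisor's leading term divides it; move -x_2 to the remainder.
  leading term 1: no divisor's leading term divides it; move -1 to the remainder.
  remainder -x_2 - 1 ≠ 0; add g_3 = -x_2 - 1 to the basis.

S(f_1,g_3): leading monomials are coprime, so the S-polynomial reduces to 0 (Buchberger's first criterion).
S(f_2,g_3): leading monomials are coprime, so the S-polynomial reduces to 0 (Buchberger's first criterion).
Every S-polynomial of the final basis reduces to 0, so we have a Gröbner basis.
Inter-reduce: drop elements whose leading term is divisible by another's, tail-reduce, and make monic.
Reduced Gröbner basis: {x_1 + 1, x_2 + 1}.

Buchberger on the second generating set:
h_1 = -x_1 - 1, LT = x_1.
h_2 = x_1^2 + x_1 - x_2, LT = x_1^2.

S(h_1,h_2): lcm = x_1^2. S = x_2.
  leading term x_2: no divisor's leading term divides it; move x_2 to the remainder.
  remainder x_2 ≠ 0; add k_3 = x_2 to the basis.

S(h_1,k_3): leading monomials are coprime, so the S-polynomial reduces to 0 (Buchberger's first criterion).
S(h_2,k_3): leading monomials are coprime, so the S-polynomial reduces to 0 (Buchberger's first criterion).
Every S-polynomial of the final basis reduces to 0, so we have a Gröbner basis.
Inter-reduce: drop elements whose leading term is divisible by another's, tail-reduce, and make monic.
Reduced Gröbner basis: {x_1 + 1, x_2}.

The bases are distinct; the ideals are different.

No, the ideals differ.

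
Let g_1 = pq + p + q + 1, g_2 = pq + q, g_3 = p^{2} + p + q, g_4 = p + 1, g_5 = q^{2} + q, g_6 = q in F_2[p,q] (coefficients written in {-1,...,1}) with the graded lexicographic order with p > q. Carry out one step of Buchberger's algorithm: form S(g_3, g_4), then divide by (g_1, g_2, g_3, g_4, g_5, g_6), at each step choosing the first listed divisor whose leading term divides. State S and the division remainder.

S(g_3, g_4) = q; remainder on division = 0.

lcm(LM(g_3), LM(g_4)) = p^{2}.
S = (lcm/LT(g_3))·g_3 − (lcm/LT(g_4))·g_4 = q.
Reduce S modulo (g_1, g_2, g_3, g_4, g_5, g_6) in that order:
  leading term q: subtract (1)·g_6 from q → 0
The remainder is 0, so this S-polynomial contributes no new basis element.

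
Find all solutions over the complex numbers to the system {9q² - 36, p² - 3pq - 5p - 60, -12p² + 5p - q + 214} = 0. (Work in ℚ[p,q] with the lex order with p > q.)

{(-4, 2)}

Compute a lex Gröbner basis by Buchberger's algorithm.
f_1 = 9q² - 36, LT = q².
f_2 = p² - 3pq - 5p - 60, LT = p².
f_3 = -12p² + 5p - q + 214, LT = p².

S(f_2,f_3): lcm = p². S = -3pq - 55/12p - 1/12q - 253/6.
  reduce S modulo (f_1, f_2, f_3):
  remainder -3pq - 55/12p - 1/12q - 253/6 ≠ 0; add h_4 = -3pq - 55/12p - 1/12q - 253/6 to the basis.

S(f_1,h_4): lcm = pq². S = -55/36pq - 4p - 1/36q² - 253/18q.
  reduce S modulo (f_1, f_2, f_3, h_4):
  remainder -2159/1296p - 18161/1296q + 13843/648 ≠ 0; add h_5 = -2159/1296p - 18161/1296q + 13843/648 to the basis.

S(f_2,h_4): lcm = p²q. S = -55/36p² - 3pq² - 181/36pq - 253/18p - 60q.
  reduce S modulo (f_1, f_2, f_3, h_4, h_5):
  remainder 20437/204q - 20437/102 ≠ 0; add h_6 = 20437/204q - 20437/102 to the basis.

The other S-polynomials (S(f_1,f_2), S(f_1,f_3), S(f_3,h_4), S(f_1,h_5), S(f_2,h_5), S(f_3,h_5), S(h_4,h_5), S(f_1,h_6), S(f_2,h_6), S(f_3,h_6), S(h_4,h_6), S(h_5,h_6)) all reduce to 0 modulo the current basis, so we have a Gröbner basis.
Inter-reduce: drop elements whose leading term is divisible by another's, tail-reduce, and make monic.
Reduced Gröbner basis: {p + 4, q - 2}.

Elimination: the polynomial q - 2 lies in the elimination ideal for q, so q ∈ {2}. For each such q, the remaining basis elements (now univariate) give the rest of the solution.
  q = 2: the earlier basis element becomes p + 4 = 0, giving p = -4 — point (-4, 2).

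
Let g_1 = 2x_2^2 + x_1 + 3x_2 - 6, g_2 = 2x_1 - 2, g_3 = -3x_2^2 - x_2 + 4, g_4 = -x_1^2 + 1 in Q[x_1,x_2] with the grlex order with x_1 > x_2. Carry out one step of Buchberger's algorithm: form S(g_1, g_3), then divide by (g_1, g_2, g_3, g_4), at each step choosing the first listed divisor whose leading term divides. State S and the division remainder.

lcm(LM(g_1), LM(g_3)) = x_2^2.
S = (lcm/LT(g_1))·g_1 − (lcm/LT(g_3))·g_3 = 1/2x_1 + 7/6x_2 - 5/3.
Reduce S modulo (g_1, g_2, g_3, g_4) in that order:
  leading term x_1: subtract (1/4)·g_2 from 1/2x_1 + 7/6x_2 - 5/3 → 7/6x_2 - 7/6
  leading term x_2: no divisor's leading term divides it; move 7/6x_2 to the remainder.
  leading term 1: no divisor's leading term divides it; move -7/6 to the remainder.
The remainder 7/6x_2 - 7/6 is nonzero, so it would be added as the next basis element.
An S-polynomial is built so that the two leading terms cancel; whether anything survives reduction is exactly the Gröbner-basis criterion.

S(g_1, g_3) = 1/2x_1 + 7/6x_2 - 5/3; remainder on division = 7/6x_2 - 7/6.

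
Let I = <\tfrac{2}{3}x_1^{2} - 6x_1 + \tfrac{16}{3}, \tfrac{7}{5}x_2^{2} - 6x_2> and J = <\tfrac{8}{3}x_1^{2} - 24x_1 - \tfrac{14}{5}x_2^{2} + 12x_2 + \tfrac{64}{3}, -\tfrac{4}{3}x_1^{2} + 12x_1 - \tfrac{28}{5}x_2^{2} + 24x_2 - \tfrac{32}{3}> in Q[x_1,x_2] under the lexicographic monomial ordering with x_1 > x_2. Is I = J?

For a fixed monomial order, each ideal has a unique reduced Gröbner basis; comparing bases decides equality.
Buchberger on the first generating set:
f_1 = \tfrac{2}{3}x_1^{2} - 6x_1 + \tfrac{16}{3}, LT = x_1^{2}.
f_2 = \tfrac{7}{5}x_2^{2} - 6x_2, LT = x_2^{2}.

The S-polynomials (S(f_1,f_2)) all reduce to 0 modulo the current basis, so we have a Gröbner basis.
Inter-reduce: drop elements whose leading term is divisible by another's, tail-reduce, and make monic.
Reduced Gröbner basis: {x_1^{2} - 9x_1 + 8, x_2^{2} - \tfrac{30}{7}x_2}.

Buchberger on the second generating set:
h_1 = \tfrac{8}{3}x_1^{2} - 24x_1 - \tfrac{14}{5}x_2^{2} + 12x_2 + \tfrac{64}{3}, LT = x_1^{2}.
h_2 = -\tfrac{4}{3}x_1^{2} + 12x_1 - \tfrac{28}{5}x_2^{2} + 24x_2 - \tfrac{32}{3}, LT = x_1^{2}.

S(h_1,h_2): lcm = x_1^{2}. S = -\tfrac{21}{4}x_2^{2} + \tfrac{45}{2}x_2.
  reduce S modulo (h_1, h_2):
  remainder -\tfrac{21}{4}x_2^{2} + \tfrac{45}{2}x_2 ≠ 0; add k_3 = -\tfrac{21}{4}x_2^{2} + \tfrac{45}{2}x_2 to the basis.

The other S-polynomials (S(h_1,k_3), S(h_2,k_3)) all reduce to 0 modulo the current basis, so we have a Gröbner basis.
Inter-reduce: drop elements whose leading term is divisible by another's, tail-reduce, and make monic.
Reduced Gröbner basis: {x_1^{2} - 9x_1 + 8, x_2^{2} - \tfrac{30}{7}x_2}.

These coincide, so the ideals are equal.

Yes, the ideals are equal.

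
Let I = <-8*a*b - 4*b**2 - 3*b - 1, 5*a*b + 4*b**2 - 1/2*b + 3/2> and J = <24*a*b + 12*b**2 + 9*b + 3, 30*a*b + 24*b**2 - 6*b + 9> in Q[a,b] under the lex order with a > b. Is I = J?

No, the ideals differ.

Two ideals are equal iff their reduced Gröbner bases coincide (the reduced basis is unique for a fixed ordering).
Buchberger on the first generating set:
f_1 = -8*a*b - 4*b**2 - 3*b - 1, LT = a*b.
f_2 = 5*a*b + 4*b**2 - 1/2*b + 3/2, LT = a*b.

S(f_1,f_2): lcm = a*b. S = -3/10*b**2 + 19/40*b - 7/40.
  reduce S modulo (f_1, f_2):
  remainder -3/10*b**2 + 19/40*b - 7/40 ≠ 0; add g_3 = -3/10*b**2 + 19/40*b - 7/40 to the basis.

S(f_1,g_3): lcm = a*b**2. S = 19/12*a*b - 7/12*a + 1/2*b**3 + 3/8*b**2 + 1/8*b.
  reduce S modulo (f_1, f_2, g_3):
  remainder -7/12*a - 1/6*b - 5/12 ≠ 0; add g_4 = -7/12*a - 1/6*b - 5/12 to the basis.

The other S-polynomials (S(f_2,g_3), S(f_1,g_4), S(f_2,g_4), S(g_3,g_4)) all reduce to 0 modulo the current basis, so we have a Gröbner basis.
Inter-reduce: drop elements whose leading term is divisible by another's, tail-reduce, and make monic.
Reduced Gröbner basis: {a + 2/7*b + 5/7, b**2 - 19/12*b + 7/12}.

Buchberger on the second generating set:
h_1 = 24*a*b + 12*b**2 + 9*b + 3, LT = a*b.
h_2 = 30*a*b + 24*b**2 - 6*b + 9, LT = a*b.

S(h_1,h_2): lcm = a*b. S = -3/10*b**2 + 23/40*b - 7/40.
  reduce S modulo (h_1, h_2):
  remainder -3/10*b**2 + 23/40*b - 7/40 ≠ 0; add k_3 = -3/10*b**2 + 23/40*b - 7/40 to the basis.

S(h_1,k_3): lcm = a*b**2. S = 23/12*a*b - 7/12*a + 1/2*b**3 + 3/8*b**2 + 1/8*b.
  reduce S modulo (h_1, h_2, k_3):
  remainder -7/12*a - 1/6*b - 11/24 ≠ 0; add k_4 = -7/12*a - 1/6*b - 11/24 to the basis.

The other S-polynomials (S(h_2,k_3), S(h_1,k_4), S(h_2,k_4), S(k_3,k_4)) all reduce to 0 modulo the current basis, so we have a Gröbner basis.
Inter-reduce: drop elements whose leading term is divisible by another's, tail-reduce, and make monic.
Reduced Gröbner basis: {a + 2/7*b + 11/14, b**2 - 23/12*b + 7/12}.

The bases are distinct; the ideals are different.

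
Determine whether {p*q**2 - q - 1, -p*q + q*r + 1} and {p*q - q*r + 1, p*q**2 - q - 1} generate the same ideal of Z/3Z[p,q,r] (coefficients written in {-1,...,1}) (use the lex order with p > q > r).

Two ideals are equal iff their reduced Gröbner bases coincide (the reduced basis is unique for a fixed ordering).
Buchberger on the first generating set:
f_1 = p*q**2 - q - 1, LT = p*q**2.
f_2 = -p*q + q*r + 1, LT = p*q.

S(f_1,f_2): lcm = p*q**2. S = q**2*r - 1.
  leading term q**2*r: no divisor's leading term divides it; move q**2*r to the remainder.
  leading term 1: no divisor's leading term divides it; move -1 to the remainder.
  remainder q**2*r - 1 ≠ 0; add g_3 = q**2*r - 1 to the basis.

S(f_1,g_3): lcm = p*q**2*r. S = p - q*r - r.
  leading term p: no divisor's leading term divides it; move p to the remainder.
  leading term q*r: no divisor's leading term divides it; move -q*r to the remainder.
  leading term r: no divisor's leading term divides it; move -r to the remainder.
  remainder p - q*r - r ≠ 0; add g_4 = p - q*r - r to the basis.

The other S-polynomials (S(f_2,g_3), S(f_1,g_4), S(f_2,g_4), S(g_3,g_4)) all reduce to 0 modulo the current basis, so we have a Gröbner basis.
Inter-reduce: drop elements whose leading term is divisible by another's, tail-reduce, and make monic.
Reduced Gröbner basis: {p - q*r - r, q**2*r - 1}.

Buchberger on the second generating set:
h_1 = p*q - q*r + 1, LT = p*q.
h_2 = p*q**2 - q - 1, LT = p*q**2.

S(h_1,h_2): lcm = p*q**2. S = -q**2*r - q + 1.
  leading term q**2*r: no divisor's leading term divides it; move -q**2*r to the remainder.
  leading term q: no divisor's leading term divides it; move -q to the remainder.
  leading term 1: no divisor's leading term divides it; move 1 to the remainder.
  remainder -q**2*r - q + 1 ≠ 0; add k_3 = -q**2*r - q + 1 to the basis.

S(h_1,k_3): lcm = p*q**2*r. S = -p*q + p - q**2*r**2 + q*r.
  leading term p*q: subtract (-1)·h_1 from -p*q + p - q**2*r**2 + q*r → p - q**2*r**2 + 1
  leading term p: no divisor's leading term divides it; move p to the remainder.
  leading term q**2*r**2: subtract (r)·k_3 from -q**2*r**2 + 1 → q*r - r + 1
  leading term q*r: no divisor's leading term divides it; move q*r to the remainder.
  leading term r: no divisor's leading term divides it; move -r to the remainder.
  leading term 1: no divisor's leading term divides it; move 1 to the remainder.
  remainder p + q*r - r + 1 ≠ 0; add k_4 = p + q*r - r + 1 to the basis.

The other S-polynomials (S(h_2,k_3), S(h_1,k_4), S(h_2,k_4), S(k_3,k_4)) all reduce to 0 modulo the current basis, so we have a Gröbner basis.
Inter-reduce: drop elements whose leading term is divisible by another's, tail-reduce, and make monic.
Reduced Gröbner basis: {p + q*r - r + 1, q**2*r + q - 1}.

These differ, so the ideals are not equal.
The choice of monomial ordering does not affect the verdict — as long as both bases are computed under the same ordering, their equality decides ideal equality.

No, the ideals differ.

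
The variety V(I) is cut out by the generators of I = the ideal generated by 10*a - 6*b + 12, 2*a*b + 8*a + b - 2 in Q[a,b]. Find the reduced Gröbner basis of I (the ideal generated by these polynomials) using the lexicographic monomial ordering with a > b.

G = {a - 3/5*b + 6/5, b**2 + 17/6*b - 29/3}

f_1 = 10*a - 6*b + 12, LT = a.
f_2 = 2*a*b + 8*a + b - 2, LT = a*b.

S(f_1,f_2): lcm = a*b. S = -4*a - 3/5*b**2 + 7/10*b + 1.
  leading term a: subtract (-2/5)·f_1 from -4*a - 3/5*b**2 + 7/10*b + 1 → -3/5*b**2 - 17/10*b + 29/5
  leading term b**2: no divisor's leading term divides it; move -3/5*b**2 to the remainder.
  leading term b: no divisor's leading term divides it; move -17/10*b to the remainder.
  leading term 1: no divisor's leading term divides it; move 29/5 to the remainder.
  remainder -3/5*b**2 - 17/10*b + 29/5 ≠ 0; add g_3 = -3/5*b**2 - 17/10*b + 29/5 to the basis.

The other S-polynomials (S(f_1,g_3), S(f_2,g_3)) all reduce to 0 modulo the current basis, so we have a Gröbner basis.
Inter-reduce: drop elements whose leading term is divisible by another's, tail-reduce, and make monic.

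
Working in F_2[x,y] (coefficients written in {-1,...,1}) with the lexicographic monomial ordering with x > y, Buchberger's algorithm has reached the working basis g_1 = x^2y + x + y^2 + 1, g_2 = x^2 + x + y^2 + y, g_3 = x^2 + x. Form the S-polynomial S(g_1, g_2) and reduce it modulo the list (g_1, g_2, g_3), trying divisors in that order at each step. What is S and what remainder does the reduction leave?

lcm(LM(g_1), LM(g_2)) = x^2y.
S = (lcm/LT(g_1))·g_1 − (lcm/LT(g_2))·g_2 = xy + x + y^3 + 1.
Reduce S modulo (g_1, g_2, g_3) in that order:
  leading term xy: no divisor's leading term divides it; move xy to the remainder.
  leading term x: no divisor's leading term divides it; move x to the remainder.
  leading term y^3: no divisor's leading term divides it; move y^3 to the remainder.
  leading term 1: no divisor's leading term divides it; move 1 to the remainder.
The remainder xy + x + y^3 + 1 is nonzero, so it would be added as the next basis element.

S(g_1, g_2) = xy + x + y^3 + 1; remainder on division = xy + x + y^3 + 1.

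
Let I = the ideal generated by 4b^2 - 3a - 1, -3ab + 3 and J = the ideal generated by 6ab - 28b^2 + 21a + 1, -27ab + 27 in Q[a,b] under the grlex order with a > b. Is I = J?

Yes, the ideals are equal.

Since reduced Gröbner bases are canonical representatives of ideals under a given ordering, it suffices to compute and compare them.
Buchberger on the first generating set:
f_1 = 4b^2 - 3a - 1, LT = b^2.
f_2 = -3ab + 3, LT = ab.

S(f_1,f_2): lcm = ab^2. S = -3/4a^2 - 1/4a + b.
  reduce S modulo (f_1, f_2):
  remainder -3/4a^2 - 1/4a + b ≠ 0; add g_3 = -3/4a^2 - 1/4a + b to the basis.

The other S-polynomials (S(f_1,g_3), S(f_2,g_3)) all reduce to 0 modulo the current basis, so we have a Gröbner basis.
Inter-reduce: drop elements whose leading term is divisible by another's, tail-reduce, and make monic.
Reduced Gröbner basis: {a^2 + 1/3a - 4/3b, ab - 1, b^2 - 3/4a - 1/4}.

Buchberger on the second generating set:
h_1 = 6ab - 28b^2 + 21a + 1, LT = ab.
h_2 = -27ab + 27, LT = ab.

S(h_1,h_2): lcm = ab. S = -14/3b^2 + 7/2a + 7/6.
  reduce S modulo (h_1, h_2):
  remainder -14/3b^2 + 7/2a + 7/6 ≠ 0; add k_3 = -14/3b^2 + 7/2a + 7/6 to the basis.

S(h_1,k_3): lcm = ab^2. S = -14/3b^3 + 3/4a^2 + 7/2ab + 1/4a + 1/6b.
  reduce S modulo (h_1, h_2, k_3):
  remainder 3/4a^2 + 1/4a - b ≠ 0; add k_4 = 3/4a^2 + 1/4a - b to the basis.

The other S-polynomials (S(h_2,k_3), S(h_1,k_4), S(h_2,k_4), S(k_3,k_4)) all reduce to 0 modulo the current basis, so we have a Gröbner basis.
Inter-reduce: drop elements whose leading term is divisible by another's, tail-reduce, and make monic.
Reduced Gröbner basis: {a^2 + 1/3a - 4/3b, ab - 1, b^2 - 3/4a - 1/4}.

The two bases agree; hence the ideals are identical.
The same test decides containment: I ⊆ J iff every generator of I reduces to 0 modulo a Gröbner basis of J.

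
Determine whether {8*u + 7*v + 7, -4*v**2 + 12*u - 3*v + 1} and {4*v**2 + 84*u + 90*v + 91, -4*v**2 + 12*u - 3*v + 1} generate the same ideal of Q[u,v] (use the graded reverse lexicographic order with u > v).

Equality of ideals is decidable: compute both reduced Gröbner bases (unique for the ordering) and check whether they agree.
Buchberger on the first generating set:
f_1 = 8*u + 7*v + 7, LT = u.
f_2 = -4*v**2 + 12*u - 3*v + 1, LT = v**2.

The S-polynomials (S(f_1,f_2)) all reduce to 0 modulo the current basis, so we have a Gröbner basis.
Inter-reduce: drop elements whose leading term is divisible by another's, tail-reduce, and make monic.
Reduced Gröbner basis: {v**2 + 27/8*v + 19/8, u + 7/8*v + 7/8}.

Buchberger on the second generating set:
h_1 = 4*v**2 + 84*u + 90*v + 91, LT = v**2.
h_2 = -4*v**2 + 12*u - 3*v + 1, LT = v**2.

S(h_1,h_2): lcm = v**2. S = 24*u + 87/4*v + 23.
  reduce S modulo (h_1, h_2):
  remainder 24*u + 87/4*v + 23 ≠ 0; add k_3 = 24*u + 87/4*v + 23 to the basis.

The other S-polynomials (S(h_1,k_3), S(h_2,k_3)) all reduce to 0 modulo the current basis, so we have a Gröbner basis.
Inter-reduce: drop elements whose leading term is divisible by another's, tail-reduce, and make monic.
Reduced Gröbner basis: {v**2 + 111/32*v + 21/8, u + 29/32*v + 23/24}.

Since the reduced bases disagree, the two ideals are not the same.
The same test decides containment: I ⊆ J iff every generator of I reduces to 0 modulo a Gröbner basis of J.

No, the ideals differ.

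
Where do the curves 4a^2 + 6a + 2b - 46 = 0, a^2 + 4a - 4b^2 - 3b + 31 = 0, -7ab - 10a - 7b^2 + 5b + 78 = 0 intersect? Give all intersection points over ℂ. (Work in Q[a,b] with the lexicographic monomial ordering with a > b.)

Compute a lex Gröbner basis by Buchberger's algorithm.
f_1 = 4a^2 + 6a + 2b - 46, LT = a^2.
f_2 = a^2 + 4a - 4b^2 - 3b + 31, LT = a^2.
f_3 = -7ab - 10a - 7b^2 + 5b + 78, LT = ab.

S(f_1,f_2): lcm = a^2. S = -5/2a + 4b^2 + 7/2b - 85/2.
  reduce S modulo (f_1, f_2, f_3):
  remainder -5/2a + 4b^2 + 7/2b - 85/2 ≠ 0; add h_4 = -5/2a + 4b^2 + 7/2b - 85/2 to the basis.

S(f_1,f_3): lcm = a^2b. S = -10/7a^2 - ab^2 + 31/14ab + 78/7a + 1/2b^2 - 23/2b.
  reduce S modulo (f_1, f_2, f_3, h_4):
  remainder b^3 + 2223/245b^2 - 1963/245b - 5548/49 ≠ 0; add h_5 = b^3 + 2223/245b^2 - 1963/245b - 5548/49 to the basis.

S(f_2,f_3): lcm = a^2b. S = -10/7a^2 - ab^2 + 33/7ab + 78/7a - 4b^3 - 3b^2 + 31b.
  reduce S modulo (f_1, f_2, f_3, h_4, h_5):
  remainder 6022/245b^2 + 1773/245b - 17852/49 ≠ 0; add h_6 = 6022/245b^2 + 1773/245b - 17852/49 to the basis.

S(f_1,h_4): lcm = a^2. S = 8/5ab^2 + 7/5ab - 31/2a + 1/2b - 23/2.
  reduce S modulo (f_1, f_2, f_3, h_4, h_5, h_6):
  remainder -2785997/210770b - 5571994/105385 ≠ 0; add h_7 = -2785997/210770b - 5571994/105385 to the basis.

The other S-polynomials (S(f_2,h_4), S(f_3,h_4), S(f_1,h_5), S(f_2,h_5), S(f_3,h_5), S(h_4,h_5), S(f_1,h_6), S(f_2,h_6), S(f_3,h_6), S(h_4,h_6), S(h_5,h_6), S(f_1,h_7), S(f_2,h_7), S(f_3,h_7), S(h_4,h_7), S(h_5,h_7), S(h_6,h_7)) all reduce to 0 modulo the current basis, so we have a Gröbner basis.
Inter-reduce: drop elements whose leading term is divisible by another's, tail-reduce, and make monic.
Reduced Gröbner basis: {a - 3, b + 4}.

Since the basis is lex-ordered, b + 4 is univariate in b. Its roots are {-4}. Back-substituting each root into the other basis elements fixes the other coordinates.
  b = -4: the earlier basis element becomes a - 3 = 0, giving a = 3 — point (3, -4).

{(3, -4)}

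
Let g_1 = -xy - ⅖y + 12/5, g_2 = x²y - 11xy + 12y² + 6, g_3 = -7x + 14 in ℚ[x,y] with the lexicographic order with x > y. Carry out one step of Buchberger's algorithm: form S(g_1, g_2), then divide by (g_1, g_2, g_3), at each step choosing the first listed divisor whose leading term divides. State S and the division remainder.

lcm(LM(g_1), LM(g_2)) = x²y.
S = (lcm/LT(g_1))·g_1 − (lcm/LT(g_2))·g_2 = 57/5xy - 12/5x - 12y² - 6.
Reduce S modulo (g_1, g_2, g_3) in that order:
  leading term xy: subtract (-57/5)·g_1 from 57/5xy - 12/5x - 12y² - 6 → -12/5x - 12y² - 114/25y + 534/25
  leading term x: subtract (12/35)·g_3 from -12/5x - 12y² - 114/25y + 534/25 → -12y² - 114/25y + 414/25
  leading term y²: no divisor's leading term divides it; move -12y² to the remainder.
  leading term y: no divisor's leading term divides it; move -114/25y to the remainder.
  leading term 1: no divisor's leading term divides it; move 414/25 to the remainder.
The remainder -12y² - 114/25y + 414/25 is nonzero, so it would be added as the next basis element.

S(g_1, g_2) = 57/5xy - 12/5x - 12y² - 6; remainder on division = -12y² - 114/25y + 414/25.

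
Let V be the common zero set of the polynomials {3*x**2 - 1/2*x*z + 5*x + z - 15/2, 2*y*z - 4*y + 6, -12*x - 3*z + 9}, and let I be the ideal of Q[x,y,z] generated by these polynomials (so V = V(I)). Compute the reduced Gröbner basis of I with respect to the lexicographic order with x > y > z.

G = {x + 1/4*z - 3/4, y + 5/23*z - 18/23, z**2 - 28/5*z - 33/5}

f_1 = 3*x**2 - 1/2*x*z + 5*x + z - 15/2, LT = x**2.
f_2 = 2*y*z - 4*y + 6, LT = y*z.
f_3 = -12*x - 3*z + 9, LT = x.

S(f_1,f_3): lcm = x**2. S = -5/12*x*z + 29/12*x + 1/3*z - 5/2.
  leading term x*z: subtract (5/144*z)·f_3 from -5/12*x*z + 29/12*x + 1/3*z - 5/2 → 29/12*x + 5/48*z**2 + 1/48*z - 5/2
  leading term x: subtract (-29/144)·f_3 from 29/12*x + 5/48*z**2 + 1/48*z - 5/2 → 5/48*z**2 - 7/12*z - 11/16
  leading term z**2: no divisor's leading term divides it; move 5/48*z**2 to the remainder.
  leading term z: no divisor's leading term divides it; move -7/12*z to the remainder.
  leading term 1: no divisor's leading term divides it; move -11/16 to the remainder.
  remainder 5/48*z**2 - 7/12*z - 11/16 ≠ 0; add g_4 = 5/48*z**2 - 7/12*z - 11/16 to the basis.

S(f_2,g_4): lcm = y*z**2. S = 18/5*y*z + 33/5*y + 3*z.
  leading term y*z: subtract (9/5)·f_2 from 18/5*y*z + 33/5*y + 3*z → 69/5*y + 3*z - 54/5
  leading term y: no divisor's leading term divides it; move 69/5*y to the remainder.
  leading term z: no divisor's leading term divides it; move 3*z to the remainder.
  leading term 1: no divisor's leading term divides it; move -54/5 to the remainder.
  remainder 69/5*y + 3*z - 54/5 ≠ 0; add g_5 = 69/5*y + 3*z - 54/5 to the basis.

The other S-polynomials (S(f_1,f_2), S(f_2,f_3), S(f_1,g_4), S(f_3,g_4), S(f_1,g_5), S(f_2,g_5), S(f_3,g_5), S(g_4,g_5)) all reduce to 0 modulo the current basis, so we have a Gröbner basis.
Inter-reduce: drop elements whose leading term is divisible by another's, tail-reduce, and make monic.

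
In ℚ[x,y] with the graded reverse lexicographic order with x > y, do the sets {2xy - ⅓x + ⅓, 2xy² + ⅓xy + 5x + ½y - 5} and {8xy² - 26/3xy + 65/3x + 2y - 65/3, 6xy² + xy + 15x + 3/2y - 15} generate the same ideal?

Equality of ideals is decidable: compute both reduced Gröbner bases (unique for the ordering) and check whether they agree.
Buchberger on the first generating set:
f_1 = 2xy - ⅓x + ⅓, LT = xy.
f_2 = 2xy² + ⅓xy + 5x + ½y - 5, LT = xy².

S(f_1,f_2): lcm = xy². S = -⅓xy - 5/2x - 1/12y + 5/2.
  leading term xy: subtract (-⅙)·f_1 from -⅓xy - 5/2x - 1/12y + 5/2 → -23/9x - 1/12y + 23/9
  leading term x: no divisor's leading term divides it; move -23/9x to the remainder.
  leading term y: no divisor's leading term divides it; move -1/12y to the remainder.
  leading term 1: no divisor's leading term divides it; move 23/9 to the remainder.
  remainder -23/9x - 1/12y + 23/9 ≠ 0; add g_3 = -23/9x - 1/12y + 23/9 to the basis.

S(f_1,g_3): lcm = xy. S = -3/92y² - ⅙x + y + ⅙.
  leading term y²: no divisor's leading term divides it; move -3/92y² to the remainder.
  leading term x: subtract (3/46)·g_3 from -⅙x + y + ⅙ → 185/184y
  leading term y: no divisor's leading term divides it; move 185/184y to the remainder.
  remainder -3/92y² + 185/184y ≠ 0; add g_4 = -3/92y² + 185/184y to the basis.

The other S-polynomials (S(f_2,g_3), S(f_1,g_4), S(f_2,g_4), S(g_3,g_4)) all reduce to 0 modulo the current basis, so we have a Gröbner basis.
Inter-reduce: drop elements whose leading term is divisible by another's, tail-reduce, and make monic.
Reduced Gröbner basis: {y² - 185/6y, x + 3/92y - 1}.

Buchberger on the second generating set:
h_1 = 8xy² - 26/3xy + 65/3x + 2y - 65/3, LT = xy².
h_2 = 6xy² + xy + 15x + 3/2y - 15, LT = xy².

S(h_1,h_2): lcm = xy². S = -5/4xy + 5/24x - 5/24.
  leading term xy: no divisor's leading term divides it; move -5/4xy to the remainder.
  leading term x: no divisor's leading term divides it; move 5/24x to the remainder.
  leading term 1: no divisor's leading term divides it; move -5/24 to the remainder.
  remainder -5/4xy + 5/24x - 5/24 ≠ 0; add k_3 = -5/4xy + 5/24x - 5/24 to the basis.

S(h_1,k_3): lcm = xy². S = -11/12xy + 65/24x + 1/12y - 65/24.
  leading term xy: subtract (11/15)·k_3 from -11/12xy + 65/24x + 1/12y - 65/24 → 23/9x + 1/12y - 23/9
  leading term x: no divisor's leading term divides it; move 23/9x to the remainder.
  leading term y: no divisor's leading term divides it; move 1/12y to the remainder.
  leading term 1: no divisor's leading term divides it; move -23/9 to the remainder.
  remainder 23/9x + 1/12y - 23/9 ≠ 0; add k_4 = 23/9x + 1/12y - 23/9 to the basis.

S(h_1,k_4): lcm = xy². S = -3/92y³ - 13/12xy + y² + 65/24x + ¼y - 65/24.
  leading term y³: no divisor's leading term divides it; move -3/92y³ to the remainder.
  leading term xy: subtract (13/15)·k_3 from -13/12xy + y² + 65/24x + ¼y - 65/24 → y² + 91/36x + ¼y - 91/36
  leading term y²: no divisor's leading term divides it; move y² to the remainder.
  leading term x: subtract (91/92)·k_4 from 91/36x + ¼y - 91/36 → 185/1104y
  leading term y: no divisor's leading term divides it; move 185/1104y to the remainder.
  remainder -3/92y³ + y² + 185/1104y ≠ 0; add k_5 = -3/92y³ + y² + 185/1104y to the basis.

S(k_3,k_4): lcm = xy. S = -3/92y² - ⅙x + y + ⅙.
  leading term y²: no divisor's leading term divides it; move -3/92y² to the remainder.
  leading term x: subtract (-3/46)·k_4 from -⅙x + y + ⅙ → 185/184y
  leading term y: no divisor's leading term divides it; move 185/184y to the remainder.
  remainder -3/92y² + 185/184y ≠ 0; add k_6 = -3/92y² + 185/184y to the basis.

The other S-polynomials (S(h_2,k_3), S(h_2,k_4), S(h_1,k_5), S(h_2,k_5), S(k_3,k_5), S(k_4,k_5), S(h_1,k_6), S(h_2,k_6), S(k_3,k_6), S(k_4,k_6), S(k_5,k_6)) all reduce to 0 modulo the current basis, so we have a Gröbner basis.
Inter-reduce: drop elements whose leading term is divisible by another's, tail-reduce, and make monic.
Reduced Gröbner basis: {y² - 185/6y, x + 3/92y - 1}.

Same reduced basis, so the two generating sets span the same ideal.

Yes, the ideals are equal.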